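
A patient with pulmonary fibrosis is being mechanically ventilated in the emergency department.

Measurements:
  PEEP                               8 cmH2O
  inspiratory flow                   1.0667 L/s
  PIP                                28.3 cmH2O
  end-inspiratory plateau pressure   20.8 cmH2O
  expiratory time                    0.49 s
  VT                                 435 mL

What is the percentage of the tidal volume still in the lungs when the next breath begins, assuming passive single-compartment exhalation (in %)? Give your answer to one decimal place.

R = (PIP − Pplat)/V̇ = (28.3 − 20.8) / 1.0667 = 7.5/1.0667 = 7.031 cmH2O·s/L.
C = Vt/(Pplat − PEEP) = 435.0 / (20.8 − 8) = 435.0/12.8 = 33.984 mL/cmH2O.
τ = R × C = 7.031 × 0.03398 L/cmH2O = 0.2389 s.
Fraction remaining at end-expiration = e^(−Te/τ) = e^(−0.49/0.2389) = 0.1286 → 12.86%.

12.9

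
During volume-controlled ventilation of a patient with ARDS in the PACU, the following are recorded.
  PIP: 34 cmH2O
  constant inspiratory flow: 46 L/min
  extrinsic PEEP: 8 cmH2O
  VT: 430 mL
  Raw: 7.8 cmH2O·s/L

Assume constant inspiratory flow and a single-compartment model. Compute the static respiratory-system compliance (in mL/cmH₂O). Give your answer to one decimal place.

21.5

Flow: 46 L/min ÷ 60 = 0.7667 L/s.
Equation of motion (constant flow): PIP = Vt/C + R·V̇ + PEEP.
Vt/C = PIP − R·V̇ − PEEP = 34 − 7.8×0.7667 − 8 = 34 − 5.98 − 8 = 20.02 cmH2O.
C = Vt / 20.02 = 430 / 20.02 = 21.479 mL/cmH2O.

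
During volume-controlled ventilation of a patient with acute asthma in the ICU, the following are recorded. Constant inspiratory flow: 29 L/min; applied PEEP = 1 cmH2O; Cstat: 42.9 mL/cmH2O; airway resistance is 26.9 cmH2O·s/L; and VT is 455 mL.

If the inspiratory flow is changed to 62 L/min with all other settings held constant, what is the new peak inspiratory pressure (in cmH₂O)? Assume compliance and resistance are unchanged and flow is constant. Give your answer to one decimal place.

Flow: 29 L/min ÷ 60 = 0.4833 L/s.
New flow: 62 L/min ÷ 60 = 1.0333 L/s.
PIP = Vt/C + R·V̇ + PEEP (constant-flow equation of motion).
Only the resistive term changes: ΔPIP = R × ΔV̇ = 26.9 × (1.0333 − 0.4833) = 26.9 × 0.55 = 14.795 cmH2O.
Original PIP = 455/42.9 + 26.9×0.4833 + 1 = 24.607 cmH2O; new PIP = 24.607 + (14.795) = 39.402 cmH2O.

39.4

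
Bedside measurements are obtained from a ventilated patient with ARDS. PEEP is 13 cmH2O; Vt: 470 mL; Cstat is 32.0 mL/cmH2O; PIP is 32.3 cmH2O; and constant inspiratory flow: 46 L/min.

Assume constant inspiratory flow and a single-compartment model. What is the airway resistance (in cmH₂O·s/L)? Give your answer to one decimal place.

6.0

Flow: 46 L/min ÷ 60 = 0.7667 L/s.
Equation of motion (constant flow): PIP = Vt/C + R·V̇ + PEEP.
R·V̇ = PIP − Vt/C − PEEP = 32.3 − 470/32.0 − 13 = 32.3 − 14.688 − 13 = 4.612 cmH2O.
R = 4.612 / 0.7667 = 6.015 cmH2O·s/L.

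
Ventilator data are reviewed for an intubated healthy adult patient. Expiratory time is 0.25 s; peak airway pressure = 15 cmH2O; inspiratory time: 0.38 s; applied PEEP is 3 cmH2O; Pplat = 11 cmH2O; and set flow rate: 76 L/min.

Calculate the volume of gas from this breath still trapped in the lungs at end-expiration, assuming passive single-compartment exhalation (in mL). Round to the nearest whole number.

129

Flow: 76 L/min ÷ 60 = 1.2667 L/s.
Vt = flow × Ti = 1.2667 L/s × 0.38 s × 1000 mL/L = 481.35 mL.
R = (PIP − Pplat)/V̇ = (15 − 11) / 1.2667 = 4.0/1.2667 = 3.158 cmH2O·s/L.
C = Vt/(Pplat − PEEP) = 481.35 / (11 − 3) = 481.35/8.0 = 60.169 mL/cmH2O.
τ = R × C = 3.158 × 0.06017 L/cmH2O = 0.19 s.
Fraction remaining = e^(−Te/τ) = e^(−0.25/0.19) = 0.2683.
Trapped volume = 481.35 × 0.2683 = 129.15 mL.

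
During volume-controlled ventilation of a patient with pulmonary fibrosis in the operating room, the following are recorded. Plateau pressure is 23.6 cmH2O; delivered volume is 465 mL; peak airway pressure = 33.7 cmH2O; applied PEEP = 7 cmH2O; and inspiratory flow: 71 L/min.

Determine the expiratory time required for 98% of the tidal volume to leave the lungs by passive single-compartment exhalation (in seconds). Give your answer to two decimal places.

Flow: 71 L/min ÷ 60 = 1.1833 L/s.
R = (PIP − Pplat)/V̇ = (33.7 − 23.6) / 1.1833 = 10.1/1.1833 = 8.535 cmH2O·s/L.
C = Vt/(Pplat − PEEP) = 465.0 / (23.6 − 7) = 465.0/16.6 = 28.012 mL/cmH2O.
τ = R × C = 8.535 × 0.02801 L/cmH2O = 0.2391 s.
t = −τ·ln(1 − 0.98) = −0.2391·ln(0.02) = 0.9354 s.

0.94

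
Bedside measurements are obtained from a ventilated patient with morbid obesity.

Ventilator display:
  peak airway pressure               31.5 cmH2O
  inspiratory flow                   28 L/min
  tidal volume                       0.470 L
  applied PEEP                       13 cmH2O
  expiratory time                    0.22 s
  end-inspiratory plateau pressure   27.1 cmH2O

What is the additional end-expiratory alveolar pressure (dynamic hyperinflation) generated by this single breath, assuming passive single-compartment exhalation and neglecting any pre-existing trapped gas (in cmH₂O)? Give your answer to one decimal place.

7.0

Flow: 28 L/min ÷ 60 = 0.4667 L/s.
R = (PIP − Pplat)/V̇ = (31.5 − 27.1) / 0.4667 = 4.4/0.4667 = 9.428 cmH2O·s/L.
C = Vt/(Pplat − PEEP) = 470.0 / (27.1 − 13) = 470.0/14.1 = 33.333 mL/cmH2O.
τ = R × C = 9.428 × 0.03333 L/cmH2O = 0.3142 s.
Fraction remaining = e^(−Te/τ) = e^(−0.22/0.3142) = 0.4965; trapped volume = 470.0 × 0.4965 = 233.36 mL.
Additional alveolar pressure from trapping ≈ V_trapped / C = 233.36 / 33.333 = 7.001 cmH2O.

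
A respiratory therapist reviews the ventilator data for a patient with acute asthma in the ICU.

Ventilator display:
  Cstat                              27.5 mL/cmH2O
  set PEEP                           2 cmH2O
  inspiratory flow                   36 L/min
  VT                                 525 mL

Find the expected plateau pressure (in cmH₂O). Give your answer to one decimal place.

21.1

Pplat = PEEP + Vt / Cstat = 2 + 525 / 27.5 = 2 + 19.091 = 21.091 cmH2O.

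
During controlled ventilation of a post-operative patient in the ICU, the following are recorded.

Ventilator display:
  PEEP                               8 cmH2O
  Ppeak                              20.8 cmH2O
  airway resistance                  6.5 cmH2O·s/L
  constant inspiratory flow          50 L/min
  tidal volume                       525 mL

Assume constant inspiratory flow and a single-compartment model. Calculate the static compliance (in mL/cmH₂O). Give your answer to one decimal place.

71.1

Flow: 50 L/min ÷ 60 = 0.8333 L/s.
Equation of motion (constant flow): PIP = Vt/C + R·V̇ + PEEP.
Vt/C = PIP − R·V̇ − PEEP = 20.8 − 6.5×0.8333 − 8 = 20.8 − 5.416 − 8 = 7.384 cmH2O.
C = Vt / 7.384 = 525 / 7.384 = 71.1 mL/cmH2O.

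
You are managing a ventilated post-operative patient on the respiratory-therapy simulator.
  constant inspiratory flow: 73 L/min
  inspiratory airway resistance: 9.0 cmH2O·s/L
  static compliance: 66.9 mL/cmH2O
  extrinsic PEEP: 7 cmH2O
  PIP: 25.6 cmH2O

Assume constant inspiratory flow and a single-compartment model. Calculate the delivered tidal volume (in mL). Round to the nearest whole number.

512

Flow: 73 L/min ÷ 60 = 1.2167 L/s.
Equation of motion (constant flow): PIP = Vt/C + R·V̇ + PEEP.
Vt/C = PIP − R·V̇ − PEEP = 25.6 − 10.95 − 7 = 7.65 cmH2O.
Vt = C × 7.65 = 66.9 × 7.65 = 511.79 mL.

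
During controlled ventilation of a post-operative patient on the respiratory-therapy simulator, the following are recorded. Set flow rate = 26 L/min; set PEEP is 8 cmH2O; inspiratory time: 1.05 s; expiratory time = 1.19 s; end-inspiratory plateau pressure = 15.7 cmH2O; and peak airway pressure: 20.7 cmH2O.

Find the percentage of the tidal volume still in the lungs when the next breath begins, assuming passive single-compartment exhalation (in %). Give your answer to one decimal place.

Flow: 26 L/min ÷ 60 = 0.4333 L/s.
Vt = flow × Ti = 0.4333 L/s × 1.05 s × 1000 mL/L = 454.97 mL.
R = (PIP − Pplat)/V̇ = (20.7 − 15.7) / 0.4333 = 5.0/0.4333 = 11.539 cmH2O·s/L.
C = Vt/(Pplat − PEEP) = 454.97 / (15.7 − 8) = 454.97/7.7 = 59.087 mL/cmH2O.
τ = R × C = 11.539 × 0.05909 L/cmH2O = 0.6818 s.
Fraction remaining at end-expiration = e^(−Te/τ) = e^(−1.19/0.6818) = 0.1746 → 17.46%.

17.5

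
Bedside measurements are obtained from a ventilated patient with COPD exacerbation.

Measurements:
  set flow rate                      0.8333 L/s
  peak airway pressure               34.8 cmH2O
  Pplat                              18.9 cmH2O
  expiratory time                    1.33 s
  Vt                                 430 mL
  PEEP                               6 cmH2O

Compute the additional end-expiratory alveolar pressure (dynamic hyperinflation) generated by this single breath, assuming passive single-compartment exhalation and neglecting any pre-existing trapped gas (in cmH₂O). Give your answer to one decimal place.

1.6

R = (PIP − Pplat)/V̇ = (34.8 − 18.9) / 0.8333 = 15.9/0.8333 = 19.081 cmH2O·s/L.
C = Vt/(Pplat − PEEP) = 430.0 / (18.9 − 6) = 430.0/12.9 = 33.333 mL/cmH2O.
τ = R × C = 19.081 × 0.03333 L/cmH2O = 0.636 s.
Fraction remaining = e^(−Te/τ) = e^(−1.33/0.636) = 0.1235; trapped volume = 430.0 × 0.1235 = 53.105 mL.
Additional alveolar pressure from trapping ≈ V_trapped / C = 53.105 / 33.333 = 1.593 cmH2O.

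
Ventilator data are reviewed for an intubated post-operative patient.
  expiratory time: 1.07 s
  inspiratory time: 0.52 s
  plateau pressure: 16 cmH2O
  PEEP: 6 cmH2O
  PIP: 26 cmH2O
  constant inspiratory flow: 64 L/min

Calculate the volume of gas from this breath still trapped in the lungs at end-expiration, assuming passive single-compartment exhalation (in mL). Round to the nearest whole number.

Flow: 64 L/min ÷ 60 = 1.0667 L/s.
Vt = flow × Ti = 1.0667 L/s × 0.52 s × 1000 mL/L = 554.68 mL.
R = (PIP − Pplat)/V̇ = (26 − 16) / 1.0667 = 10.0/1.0667 = 9.375 cmH2O·s/L.
C = Vt/(Pplat − PEEP) = 554.68 / (16 − 6) = 554.68/10.0 = 55.468 mL/cmH2O.
τ = R × C = 9.375 × 0.05547 L/cmH2O = 0.52 s.
Fraction remaining = e^(−Te/τ) = e^(−1.07/0.52) = 0.1277.
Trapped volume = 554.68 × 0.1277 = 70.833 mL.

71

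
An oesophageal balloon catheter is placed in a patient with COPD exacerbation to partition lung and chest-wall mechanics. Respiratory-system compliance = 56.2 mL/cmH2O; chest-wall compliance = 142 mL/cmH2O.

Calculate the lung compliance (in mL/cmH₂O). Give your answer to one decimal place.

1/CL = 1/Crs − 1/Ccw.
1/CL = 1/56.2 − 1/142 = 0.01075.
CL = 93.023 mL/cmH2O.

93.0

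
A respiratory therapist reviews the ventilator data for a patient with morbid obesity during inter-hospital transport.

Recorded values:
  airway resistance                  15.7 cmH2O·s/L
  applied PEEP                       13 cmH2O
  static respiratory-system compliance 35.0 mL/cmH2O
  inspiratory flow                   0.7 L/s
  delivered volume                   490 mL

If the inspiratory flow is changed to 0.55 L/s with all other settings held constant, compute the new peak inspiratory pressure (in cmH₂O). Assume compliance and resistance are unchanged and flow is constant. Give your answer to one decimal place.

PIP = Vt/C + R·V̇ + PEEP (constant-flow equation of motion).
Only the resistive term changes: ΔPIP = R × ΔV̇ = 15.7 × (0.55 − 0.7) = 15.7 × -0.15 = -2.355 cmH2O.
Original PIP = 490/35.0 + 15.7×0.7 + 13 = 37.99 cmH2O; new PIP = 37.99 + (-2.355) = 35.635 cmH2O.

35.6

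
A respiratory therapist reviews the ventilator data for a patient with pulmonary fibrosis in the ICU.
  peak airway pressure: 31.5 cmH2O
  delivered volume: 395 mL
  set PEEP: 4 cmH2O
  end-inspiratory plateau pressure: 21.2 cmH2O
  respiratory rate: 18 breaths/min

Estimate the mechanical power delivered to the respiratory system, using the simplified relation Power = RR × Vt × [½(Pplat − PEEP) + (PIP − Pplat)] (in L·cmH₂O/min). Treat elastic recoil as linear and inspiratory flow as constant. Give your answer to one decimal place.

Per-breath work = Vt × [½(Pplat−PEEP) + (PIP−Pplat)] = 0.395 × [0.5×17.2 + 10.3] = 0.395 × 18.9 = 7.466 L·cmH2O.
Power = 18 × 7.466 = 134.39 L·cmH2O/min.

134.4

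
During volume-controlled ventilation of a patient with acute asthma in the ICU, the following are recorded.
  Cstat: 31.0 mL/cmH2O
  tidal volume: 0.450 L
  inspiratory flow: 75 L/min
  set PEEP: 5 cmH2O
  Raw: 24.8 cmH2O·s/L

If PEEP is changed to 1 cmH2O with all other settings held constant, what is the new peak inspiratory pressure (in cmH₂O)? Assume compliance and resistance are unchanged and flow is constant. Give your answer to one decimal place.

Flow: 75 L/min ÷ 60 = 1.25 L/s.
PIP = Vt/C + R·V̇ + PEEP (constant-flow equation of motion).
Only the baseline term changes: ΔPIP = ΔPEEP = 1 − 5 = -4.0 cmH2O.
Original PIP = 450/31.0 + 24.8×1.25 + 5 = 50.516 cmH2O; new PIP = 50.516 + (-4.0) = 46.516 cmH2O.

46.5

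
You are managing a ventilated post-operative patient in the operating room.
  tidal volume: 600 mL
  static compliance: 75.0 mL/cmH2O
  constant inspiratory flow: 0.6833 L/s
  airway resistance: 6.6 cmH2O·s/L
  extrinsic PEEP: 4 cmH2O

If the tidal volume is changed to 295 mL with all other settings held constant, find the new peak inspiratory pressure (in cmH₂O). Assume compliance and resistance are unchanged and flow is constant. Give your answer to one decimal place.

12.4

PIP = Vt/C + R·V̇ + PEEP (constant-flow equation of motion).
Only the elastic term changes: ΔPIP = ΔVt / C = (295 − 600) / 75.0 = -4.067 cmH2O.
Original PIP = 600/75.0 + 6.6×0.6833 + 4 = 16.51 cmH2O; new PIP = 16.51 + (-4.067) = 12.443 cmH2O.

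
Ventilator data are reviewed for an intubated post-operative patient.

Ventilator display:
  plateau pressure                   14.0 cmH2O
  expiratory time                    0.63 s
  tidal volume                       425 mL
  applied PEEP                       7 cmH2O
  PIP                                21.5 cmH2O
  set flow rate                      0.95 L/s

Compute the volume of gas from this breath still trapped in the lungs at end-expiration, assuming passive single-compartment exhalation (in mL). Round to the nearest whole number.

R = (PIP − Pplat)/V̇ = (21.5 − 14.0) / 0.95 = 7.5/0.95 = 7.895 cmH2O·s/L.
C = Vt/(Pplat − PEEP) = 425.0 / (14.0 − 7) = 425.0/7.0 = 60.714 mL/cmH2O.
τ = R × C = 7.895 × 0.06071 L/cmH2O = 0.4793 s.
Fraction remaining = e^(−Te/τ) = e^(−0.63/0.4793) = 0.2686.
Trapped volume = 425.0 × 0.2686 = 114.16 mL.

114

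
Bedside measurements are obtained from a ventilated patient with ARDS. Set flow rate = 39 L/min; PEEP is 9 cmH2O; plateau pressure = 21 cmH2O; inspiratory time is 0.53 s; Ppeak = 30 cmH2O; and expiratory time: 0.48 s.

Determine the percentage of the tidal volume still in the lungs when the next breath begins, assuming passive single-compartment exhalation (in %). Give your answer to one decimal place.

Flow: 39 L/min ÷ 60 = 0.65 L/s.
Vt = flow × Ti = 0.65 L/s × 0.53 s × 1000 mL/L = 344.5 mL.
R = (PIP − Pplat)/V̇ = (30 − 21) / 0.65 = 9.0/0.65 = 13.846 cmH2O·s/L.
C = Vt/(Pplat − PEEP) = 344.5 / (21 − 9) = 344.5/12.0 = 28.708 mL/cmH2O.
τ = R × C = 13.846 × 0.02871 L/cmH2O = 0.3975 s.
Fraction remaining at end-expiration = e^(−Te/τ) = e^(−0.48/0.3975) = 0.2989 → 29.89%.

29.9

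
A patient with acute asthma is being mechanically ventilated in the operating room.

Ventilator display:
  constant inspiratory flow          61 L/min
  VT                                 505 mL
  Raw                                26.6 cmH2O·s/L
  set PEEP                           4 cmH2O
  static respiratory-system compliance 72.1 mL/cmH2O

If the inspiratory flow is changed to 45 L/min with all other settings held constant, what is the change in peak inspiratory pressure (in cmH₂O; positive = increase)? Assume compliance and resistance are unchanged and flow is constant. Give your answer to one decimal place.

Flow: 61 L/min ÷ 60 = 1.0167 L/s.
New flow: 45 L/min ÷ 60 = 0.75 L/s.
PIP = Vt/C + R·V̇ + PEEP (constant-flow equation of motion).
Only the resistive term changes: ΔPIP = R × ΔV̇ = 26.6 × (0.75 − 1.0167) = 26.6 × -0.2667 = -7.094 cmH2O.

-7.1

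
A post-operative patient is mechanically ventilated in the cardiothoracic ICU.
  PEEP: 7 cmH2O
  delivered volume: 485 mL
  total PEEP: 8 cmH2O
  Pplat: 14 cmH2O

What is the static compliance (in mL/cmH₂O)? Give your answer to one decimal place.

80.8

End-expiratory occlusion gives total PEEP = 8 cmH2O (intrinsic PEEP = 8 − 7 = 1). Use total PEEP for the elastic gradient.
Cstat = Vt / (Pplat − PEEPtotal) = 485 / (14 − 8) = 485 / 6.0 = 80.833 mL/cmH2O.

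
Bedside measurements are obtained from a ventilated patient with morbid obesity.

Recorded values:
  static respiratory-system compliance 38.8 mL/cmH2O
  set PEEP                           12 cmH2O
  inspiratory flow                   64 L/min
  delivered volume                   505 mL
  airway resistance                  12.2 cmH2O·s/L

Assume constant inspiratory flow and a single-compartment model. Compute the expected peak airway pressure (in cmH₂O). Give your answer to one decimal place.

Flow: 64 L/min ÷ 60 = 1.0667 L/s.
Equation of motion (constant flow): PIP = Vt/C + R·V̇ + PEEP.
PIP = 505/38.8 + 12.2×1.0667 + 12 = 13.015 + 13.014 + 12 = 38.029 cmH2O.

38.0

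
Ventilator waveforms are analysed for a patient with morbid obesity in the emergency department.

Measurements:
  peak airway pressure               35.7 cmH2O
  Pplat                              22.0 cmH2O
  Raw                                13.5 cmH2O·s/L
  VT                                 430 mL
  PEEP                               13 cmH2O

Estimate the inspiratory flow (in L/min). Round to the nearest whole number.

61

flow = (PIP − Pplat) / Raw = (35.7 − 22.0) / 13.5 = 1.015 L/s × 60 = 60.9 L/min.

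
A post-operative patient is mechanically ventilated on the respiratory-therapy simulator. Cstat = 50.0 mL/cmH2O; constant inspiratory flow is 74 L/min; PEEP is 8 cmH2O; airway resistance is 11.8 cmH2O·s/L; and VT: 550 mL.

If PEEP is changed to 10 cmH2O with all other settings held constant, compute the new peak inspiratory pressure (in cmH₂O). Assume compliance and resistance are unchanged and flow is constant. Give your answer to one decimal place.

35.6

Flow: 74 L/min ÷ 60 = 1.2333 L/s.
PIP = Vt/C + R·V̇ + PEEP (constant-flow equation of motion).
Only the baseline term changes: ΔPIP = ΔPEEP = 10 − 8 = 2.0 cmH2O.
Original PIP = 550/50.0 + 11.8×1.2333 + 8 = 33.553 cmH2O; new PIP = 33.553 + (2.0) = 35.553 cmH2O.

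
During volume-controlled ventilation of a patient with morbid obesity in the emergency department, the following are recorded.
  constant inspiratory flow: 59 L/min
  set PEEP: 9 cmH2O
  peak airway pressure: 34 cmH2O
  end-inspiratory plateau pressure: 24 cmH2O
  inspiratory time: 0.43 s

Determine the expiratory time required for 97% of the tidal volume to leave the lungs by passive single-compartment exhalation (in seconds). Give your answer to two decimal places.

Flow: 59 L/min ÷ 60 = 0.9833 L/s.
Vt = flow × Ti = 0.9833 L/s × 0.43 s × 1000 mL/L = 422.82 mL.
R = (PIP − Pplat)/V̇ = (34 − 24) / 0.9833 = 10.0/0.9833 = 10.17 cmH2O·s/L.
C = Vt/(Pplat − PEEP) = 422.82 / (24 − 9) = 422.82/15.0 = 28.188 mL/cmH2O.
τ = R × C = 10.17 × 0.02819 L/cmH2O = 0.2867 s.
t = −τ·ln(1 − 0.97) = −0.2867·ln(0.03) = 1.005 s.

1.01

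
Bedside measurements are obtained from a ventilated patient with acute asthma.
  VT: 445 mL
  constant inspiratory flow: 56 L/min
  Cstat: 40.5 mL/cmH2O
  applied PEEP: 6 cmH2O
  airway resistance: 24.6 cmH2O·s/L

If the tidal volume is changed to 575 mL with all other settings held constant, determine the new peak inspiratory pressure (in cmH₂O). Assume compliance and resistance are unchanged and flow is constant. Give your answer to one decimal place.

43.2

Flow: 56 L/min ÷ 60 = 0.9333 L/s.
PIP = Vt/C + R·V̇ + PEEP (constant-flow equation of motion).
Only the elastic term changes: ΔPIP = ΔVt / C = (575 − 445) / 40.5 = 3.21 cmH2O.
Original PIP = 445/40.5 + 24.6×0.9333 + 6 = 39.947 cmH2O; new PIP = 39.947 + (3.21) = 43.157 cmH2O.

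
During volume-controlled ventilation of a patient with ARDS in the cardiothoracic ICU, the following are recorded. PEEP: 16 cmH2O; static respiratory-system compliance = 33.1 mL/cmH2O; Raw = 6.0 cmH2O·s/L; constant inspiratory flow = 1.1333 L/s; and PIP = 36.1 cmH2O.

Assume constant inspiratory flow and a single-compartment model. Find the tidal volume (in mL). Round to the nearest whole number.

440

Equation of motion (constant flow): PIP = Vt/C + R·V̇ + PEEP.
Vt/C = PIP − R·V̇ − PEEP = 36.1 − 6.8 − 16 = 13.3 cmH2O.
Vt = C × 13.3 = 33.1 × 13.3 = 440.23 mL.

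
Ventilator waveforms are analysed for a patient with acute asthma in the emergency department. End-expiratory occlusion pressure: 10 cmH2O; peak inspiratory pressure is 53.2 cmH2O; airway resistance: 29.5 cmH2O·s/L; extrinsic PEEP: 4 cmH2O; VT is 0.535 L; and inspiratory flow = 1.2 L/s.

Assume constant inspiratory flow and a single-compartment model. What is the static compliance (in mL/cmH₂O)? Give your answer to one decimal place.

Total PEEP = 10 cmH2O (set 4 + intrinsic 6); this is the baseline alveolar pressure.
Equation of motion (constant flow): PIP = Vt/C + R·V̇ + PEEP.
Vt/C = PIP − R·V̇ − PEEP = 53.2 − 29.5×1.2 − 10 = 53.2 − 35.4 − 10 = 7.8 cmH2O.
C = Vt / 7.8 = 535 / 7.8 = 68.59 mL/cmH2O.

68.6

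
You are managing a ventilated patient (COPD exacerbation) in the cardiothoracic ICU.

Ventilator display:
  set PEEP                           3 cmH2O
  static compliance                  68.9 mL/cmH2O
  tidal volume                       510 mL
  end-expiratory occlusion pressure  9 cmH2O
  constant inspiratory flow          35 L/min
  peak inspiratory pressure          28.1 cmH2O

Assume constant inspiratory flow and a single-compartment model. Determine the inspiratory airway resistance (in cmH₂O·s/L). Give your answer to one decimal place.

Flow: 35 L/min ÷ 60 = 0.5833 L/s.
Total PEEP = 9 cmH2O (set 3 + intrinsic 6); this is the baseline alveolar pressure.
Equation of motion (constant flow): PIP = Vt/C + R·V̇ + PEEP.
R·V̇ = PIP − Vt/C − PEEP = 28.1 − 510/68.9 − 9 = 28.1 − 7.402 − 9 = 11.698 cmH2O.
R = 11.698 / 0.5833 = 20.055 cmH2O·s/L.

20.1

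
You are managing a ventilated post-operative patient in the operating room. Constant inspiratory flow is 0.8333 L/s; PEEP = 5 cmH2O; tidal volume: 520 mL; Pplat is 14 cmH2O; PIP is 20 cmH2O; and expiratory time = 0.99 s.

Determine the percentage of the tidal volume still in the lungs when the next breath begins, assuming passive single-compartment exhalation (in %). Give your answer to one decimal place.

R = (PIP − Pplat)/V̇ = (20 − 14) / 0.8333 = 6.0/0.8333 = 7.2 cmH2O·s/L.
C = Vt/(Pplat − PEEP) = 520.0 / (14 − 5) = 520.0/9.0 = 57.778 mL/cmH2O.
τ = R × C = 7.2 × 0.05778 L/cmH2O = 0.416 s.
Fraction remaining at end-expiration = e^(−Te/τ) = e^(−0.99/0.416) = 0.09257 → 9.257%.

9.3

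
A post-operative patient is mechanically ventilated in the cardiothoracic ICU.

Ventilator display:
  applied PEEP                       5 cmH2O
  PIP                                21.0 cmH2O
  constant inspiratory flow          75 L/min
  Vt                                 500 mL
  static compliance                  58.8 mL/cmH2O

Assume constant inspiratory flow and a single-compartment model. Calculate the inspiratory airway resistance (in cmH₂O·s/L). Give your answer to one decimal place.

6.0

Flow: 75 L/min ÷ 60 = 1.25 L/s.
Equation of motion (constant flow): PIP = Vt/C + R·V̇ + PEEP.
R·V̇ = PIP − Vt/C − PEEP = 21.0 − 500/58.8 − 5 = 21.0 − 8.503 − 5 = 7.497 cmH2O.
R = 7.497 / 1.25 = 5.998 cmH2O·s/L.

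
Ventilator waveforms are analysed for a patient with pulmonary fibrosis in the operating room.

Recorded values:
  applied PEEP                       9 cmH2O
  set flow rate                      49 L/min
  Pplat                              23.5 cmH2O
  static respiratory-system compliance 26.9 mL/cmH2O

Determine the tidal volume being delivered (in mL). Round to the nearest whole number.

Vt = Cstat × (Pplat − PEEP) = 26.9 × (23.5 − 9) = 26.9 × 14.5 = 390.05 mL.

390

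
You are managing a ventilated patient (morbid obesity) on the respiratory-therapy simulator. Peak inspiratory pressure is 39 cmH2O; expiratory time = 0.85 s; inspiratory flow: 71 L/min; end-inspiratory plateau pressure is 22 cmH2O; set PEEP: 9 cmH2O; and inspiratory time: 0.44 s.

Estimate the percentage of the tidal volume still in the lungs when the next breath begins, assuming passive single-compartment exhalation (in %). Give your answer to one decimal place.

22.8

Flow: 71 L/min ÷ 60 = 1.1833 L/s.
Vt = flow × Ti = 1.1833 L/s × 0.44 s × 1000 mL/L = 520.65 mL.
R = (PIP − Pplat)/V̇ = (39 − 22) / 1.1833 = 17.0/1.1833 = 14.367 cmH2O·s/L.
C = Vt/(Pplat − PEEP) = 520.65 / (22 − 9) = 520.65/13.0 = 40.05 mL/cmH2O.
τ = R × C = 14.367 × 0.04005 L/cmH2O = 0.5754 s.
Fraction remaining at end-expiration = e^(−Te/τ) = e^(−0.85/0.5754) = 0.2283 → 22.83%.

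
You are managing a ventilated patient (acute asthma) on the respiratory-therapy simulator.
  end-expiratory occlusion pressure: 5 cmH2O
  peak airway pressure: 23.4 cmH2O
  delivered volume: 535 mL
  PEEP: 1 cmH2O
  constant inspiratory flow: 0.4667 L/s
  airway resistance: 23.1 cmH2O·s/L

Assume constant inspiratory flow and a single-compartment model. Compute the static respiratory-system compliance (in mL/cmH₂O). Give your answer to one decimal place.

Total PEEP = 5 cmH2O (set 1 + intrinsic 4); this is the baseline alveolar pressure.
Equation of motion (constant flow): PIP = Vt/C + R·V̇ + PEEP.
Vt/C = PIP − R·V̇ − PEEP = 23.4 − 23.1×0.4667 − 5 = 23.4 − 10.781 − 5 = 7.619 cmH2O.
C = Vt / 7.619 = 535 / 7.619 = 70.219 mL/cmH2O.

70.2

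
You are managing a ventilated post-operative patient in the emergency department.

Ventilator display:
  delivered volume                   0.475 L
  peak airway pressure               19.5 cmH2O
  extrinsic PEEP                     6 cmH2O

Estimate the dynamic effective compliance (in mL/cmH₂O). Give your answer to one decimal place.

Dynamic compliance = Vt / (PIP − PEEP) = 475 / (19.5 − 6) = 475 / 13.5 = 35.185 mL/cmH2O.

35.2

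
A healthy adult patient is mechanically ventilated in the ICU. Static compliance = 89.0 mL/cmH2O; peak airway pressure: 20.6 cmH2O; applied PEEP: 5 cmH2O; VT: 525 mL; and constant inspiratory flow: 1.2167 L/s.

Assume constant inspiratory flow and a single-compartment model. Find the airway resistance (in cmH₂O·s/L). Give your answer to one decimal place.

8.0

Equation of motion (constant flow): PIP = Vt/C + R·V̇ + PEEP.
R·V̇ = PIP − Vt/C − PEEP = 20.6 − 525/89.0 − 5 = 20.6 − 5.899 − 5 = 9.701 cmH2O.
R = 9.701 / 1.2167 = 7.973 cmH2O·s/L.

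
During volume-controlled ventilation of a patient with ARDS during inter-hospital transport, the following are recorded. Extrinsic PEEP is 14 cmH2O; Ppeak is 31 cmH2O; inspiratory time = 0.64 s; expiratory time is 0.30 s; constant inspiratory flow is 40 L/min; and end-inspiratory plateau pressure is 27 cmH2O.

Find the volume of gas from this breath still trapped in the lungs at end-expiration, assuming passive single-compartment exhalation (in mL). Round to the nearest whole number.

Flow: 40 L/min ÷ 60 = 0.6667 L/s.
Vt = flow × Ti = 0.6667 L/s × 0.64 s × 1000 mL/L = 426.69 mL.
R = (PIP − Pplat)/V̇ = (31 − 27) / 0.6667 = 4.0/0.6667 = 6.0 cmH2O·s/L.
C = Vt/(Pplat − PEEP) = 426.69 / (27 − 14) = 426.69/13.0 = 32.822 mL/cmH2O.
τ = R × C = 6.0 × 0.03282 L/cmH2O = 0.1969 s.
Fraction remaining = e^(−Te/τ) = e^(−0.30/0.1969) = 0.2179.
Trapped volume = 426.69 × 0.2179 = 92.976 mL.

93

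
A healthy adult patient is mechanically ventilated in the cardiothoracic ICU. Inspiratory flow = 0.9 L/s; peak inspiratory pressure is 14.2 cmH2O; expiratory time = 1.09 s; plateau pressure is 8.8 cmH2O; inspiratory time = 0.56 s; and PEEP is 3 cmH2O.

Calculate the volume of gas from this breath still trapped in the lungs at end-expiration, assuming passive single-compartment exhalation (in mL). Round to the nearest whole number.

62

Vt = flow × Ti = 0.9 L/s × 0.56 s × 1000 mL/L = 504.0 mL.
R = (PIP − Pplat)/V̇ = (14.2 − 8.8) / 0.9 = 5.4/0.9 = 6.0 cmH2O·s/L.
C = Vt/(Pplat − PEEP) = 504.0 / (8.8 − 3) = 504.0/5.8 = 86.897 mL/cmH2O.
τ = R × C = 6.0 × 0.0869 L/cmH2O = 0.5214 s.
Fraction remaining = e^(−Te/τ) = e^(−1.09/0.5214) = 0.1236.
Trapped volume = 504.0 × 0.1236 = 62.294 mL.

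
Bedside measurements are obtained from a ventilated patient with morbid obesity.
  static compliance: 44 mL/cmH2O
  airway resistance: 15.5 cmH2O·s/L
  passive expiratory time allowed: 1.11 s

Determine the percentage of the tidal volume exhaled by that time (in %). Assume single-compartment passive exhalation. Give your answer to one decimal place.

τ = R × C = 15.5 × 44 mL/cmH2O = 15.5 × 0.044 L/cmH2O = 0.682 s.
Passive exhalation: V(t)/V₀ = e^(−t/τ) = e^(−1.11/0.682) = 0.1964.
Fraction exhaled = 1 − 0.1964 = 0.8036 → 80.36%.

80.4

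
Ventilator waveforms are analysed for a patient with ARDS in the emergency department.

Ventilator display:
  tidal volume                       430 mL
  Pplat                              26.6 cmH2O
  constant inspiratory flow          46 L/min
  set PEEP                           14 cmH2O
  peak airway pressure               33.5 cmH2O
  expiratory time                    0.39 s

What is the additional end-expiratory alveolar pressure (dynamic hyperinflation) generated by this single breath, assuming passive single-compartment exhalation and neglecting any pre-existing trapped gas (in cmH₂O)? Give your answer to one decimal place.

Flow: 46 L/min ÷ 60 = 0.7667 L/s.
R = (PIP − Pplat)/V̇ = (33.5 − 26.6) / 0.7667 = 6.9/0.7667 = 9.0 cmH2O·s/L.
C = Vt/(Pplat − PEEP) = 430.0 / (26.6 − 14) = 430.0/12.6 = 34.127 mL/cmH2O.
τ = R × C = 9.0 × 0.03413 L/cmH2O = 0.3072 s.
Fraction remaining = e^(−Te/τ) = e^(−0.39/0.3072) = 0.281; trapped volume = 430.0 × 0.281 = 120.83 mL.
Additional alveolar pressure from trapping ≈ V_trapped / C = 120.83 / 34.127 = 3.541 cmH2O.

3.5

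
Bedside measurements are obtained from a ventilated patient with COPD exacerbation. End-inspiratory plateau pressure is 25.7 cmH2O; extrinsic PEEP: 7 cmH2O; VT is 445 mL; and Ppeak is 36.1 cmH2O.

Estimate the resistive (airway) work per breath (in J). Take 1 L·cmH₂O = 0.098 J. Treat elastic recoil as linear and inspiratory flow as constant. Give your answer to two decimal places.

With constant inspiratory flow the resistive pressure is constant at PIP − Pplat = 36.1 − 25.7 = 10.4 cmH2O, so resistive work = 10.4 × 0.445 = 4.628 L·cmH2O.
× 0.098 J/(L·cmH2O) → 0.4535 J.

0.45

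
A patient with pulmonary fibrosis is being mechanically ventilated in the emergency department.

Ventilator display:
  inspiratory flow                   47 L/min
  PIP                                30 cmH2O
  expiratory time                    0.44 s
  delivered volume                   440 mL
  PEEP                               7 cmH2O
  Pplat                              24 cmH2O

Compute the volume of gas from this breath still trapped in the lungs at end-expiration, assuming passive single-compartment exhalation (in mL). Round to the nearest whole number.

48

Flow: 47 L/min ÷ 60 = 0.7833 L/s.
R = (PIP − Pplat)/V̇ = (30 − 24) / 0.7833 = 6.0/0.7833 = 7.66 cmH2O·s/L.
C = Vt/(Pplat − PEEP) = 440.0 / (24 − 7) = 440.0/17.0 = 25.882 mL/cmH2O.
τ = R × C = 7.66 × 0.02588 L/cmH2O = 0.1982 s.
Fraction remaining = e^(−Te/τ) = e^(−0.44/0.1982) = 0.1086.
Trapped volume = 440.0 × 0.1086 = 47.784 mL.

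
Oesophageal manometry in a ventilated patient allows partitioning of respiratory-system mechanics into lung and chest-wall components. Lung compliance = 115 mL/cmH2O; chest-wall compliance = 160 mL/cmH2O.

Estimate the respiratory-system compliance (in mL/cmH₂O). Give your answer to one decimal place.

Lung and chest wall are elastances in series: 1/Crs = 1/CL + 1/Ccw.
1/Crs = 1/115 + 1/160 = 0.01495.
Crs = 66.89 mL/cmH2O.

66.9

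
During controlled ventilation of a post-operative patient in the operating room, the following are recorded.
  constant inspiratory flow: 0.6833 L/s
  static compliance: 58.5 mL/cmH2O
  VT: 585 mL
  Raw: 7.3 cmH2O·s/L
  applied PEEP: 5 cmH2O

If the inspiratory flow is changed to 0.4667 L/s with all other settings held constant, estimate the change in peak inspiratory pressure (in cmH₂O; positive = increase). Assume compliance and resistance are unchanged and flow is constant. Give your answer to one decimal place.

PIP = Vt/C + R·V̇ + PEEP (constant-flow equation of motion).
Only the resistive term changes: ΔPIP = R × ΔV̇ = 7.3 × (0.4667 − 0.6833) = 7.3 × -0.2166 = -1.581 cmH2O.

-1.6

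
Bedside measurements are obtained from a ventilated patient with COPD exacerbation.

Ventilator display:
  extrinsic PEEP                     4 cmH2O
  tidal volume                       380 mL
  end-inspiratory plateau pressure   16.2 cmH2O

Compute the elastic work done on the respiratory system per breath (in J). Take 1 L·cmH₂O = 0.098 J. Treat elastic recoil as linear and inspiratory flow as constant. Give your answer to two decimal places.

Elastic work ≈ ½ × (Pplat − PEEP) × Vt = 0.5 × (16.2 − 4) × 0.380 L = 0.5 × 12.2 × 0.380 = 2.318 L·cmH2O.
× 0.098 J/(L·cmH2O) → 0.2272 J.

0.23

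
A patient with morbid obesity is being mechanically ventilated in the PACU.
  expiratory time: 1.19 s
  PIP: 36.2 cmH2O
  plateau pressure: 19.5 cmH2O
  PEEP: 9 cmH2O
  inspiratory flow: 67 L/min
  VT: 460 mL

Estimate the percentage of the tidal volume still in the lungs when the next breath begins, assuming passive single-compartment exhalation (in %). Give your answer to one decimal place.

Flow: 67 L/min ÷ 60 = 1.1167 L/s.
R = (PIP − Pplat)/V̇ = (36.2 − 19.5) / 1.1167 = 16.7/1.1167 = 14.955 cmH2O·s/L.
C = Vt/(Pplat − PEEP) = 460.0 / (19.5 − 9) = 460.0/10.5 = 43.81 mL/cmH2O.
τ = R × C = 14.955 × 0.04381 L/cmH2O = 0.6552 s.
Fraction remaining at end-expiration = e^(−Te/τ) = e^(−1.19/0.6552) = 0.1626 → 16.26%.

16.3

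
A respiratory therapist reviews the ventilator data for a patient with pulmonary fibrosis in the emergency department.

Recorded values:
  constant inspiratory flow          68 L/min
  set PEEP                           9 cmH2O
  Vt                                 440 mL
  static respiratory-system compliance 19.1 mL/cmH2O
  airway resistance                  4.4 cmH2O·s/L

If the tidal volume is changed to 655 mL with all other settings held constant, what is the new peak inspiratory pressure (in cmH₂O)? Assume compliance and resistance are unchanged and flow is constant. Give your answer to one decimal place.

Flow: 68 L/min ÷ 60 = 1.1333 L/s.
PIP = Vt/C + R·V̇ + PEEP (constant-flow equation of motion).
Only the elastic term changes: ΔPIP = ΔVt / C = (655 − 440) / 19.1 = 11.257 cmH2O.
Original PIP = 440/19.1 + 4.4×1.1333 + 9 = 37.023 cmH2O; new PIP = 37.023 + (11.257) = 48.28 cmH2O.

48.3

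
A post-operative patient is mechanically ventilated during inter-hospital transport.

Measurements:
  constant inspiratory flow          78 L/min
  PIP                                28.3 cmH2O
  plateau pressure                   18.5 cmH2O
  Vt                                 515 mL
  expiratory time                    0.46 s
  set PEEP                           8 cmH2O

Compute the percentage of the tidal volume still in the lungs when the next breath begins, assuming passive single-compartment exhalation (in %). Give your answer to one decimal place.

28.8

Flow: 78 L/min ÷ 60 = 1.3 L/s.
R = (PIP − Pplat)/V̇ = (28.3 − 18.5) / 1.3 = 9.8/1.3 = 7.538 cmH2O·s/L.
C = Vt/(Pplat − PEEP) = 515.0 / (18.5 − 8) = 515.0/10.5 = 49.048 mL/cmH2O.
τ = R × C = 7.538 × 0.04905 L/cmH2O = 0.3697 s.
Fraction remaining at end-expiration = e^(−Te/τ) = e^(−0.46/0.3697) = 0.2882 → 28.82%.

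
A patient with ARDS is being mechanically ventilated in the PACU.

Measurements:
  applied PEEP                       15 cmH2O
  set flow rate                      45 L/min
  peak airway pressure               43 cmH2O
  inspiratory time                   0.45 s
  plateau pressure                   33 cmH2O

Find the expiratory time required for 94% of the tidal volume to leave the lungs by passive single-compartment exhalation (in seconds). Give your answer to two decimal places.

0.70

Flow: 45 L/min ÷ 60 = 0.75 L/s.
Vt = flow × Ti = 0.75 L/s × 0.45 s × 1000 mL/L = 337.5 mL.
R = (PIP − Pplat)/V̇ = (43 − 33) / 0.75 = 10.0/0.75 = 13.333 cmH2O·s/L.
C = Vt/(Pplat − PEEP) = 337.5 / (33 − 15) = 337.5/18.0 = 18.75 mL/cmH2O.
τ = R × C = 13.333 × 0.01875 L/cmH2O = 0.25 s.
t = −τ·ln(1 − 0.94) = −0.25·ln(0.06) = 0.7034 s.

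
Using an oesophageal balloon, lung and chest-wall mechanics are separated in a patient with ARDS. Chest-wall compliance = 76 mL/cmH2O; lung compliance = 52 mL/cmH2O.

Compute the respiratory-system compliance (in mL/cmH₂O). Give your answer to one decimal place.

30.9

Lung and chest wall are elastances in series: 1/Crs = 1/CL + 1/Ccw.
1/Crs = 1/52 + 1/76 = 0.03239.
Crs = 30.874 mL/cmH2O.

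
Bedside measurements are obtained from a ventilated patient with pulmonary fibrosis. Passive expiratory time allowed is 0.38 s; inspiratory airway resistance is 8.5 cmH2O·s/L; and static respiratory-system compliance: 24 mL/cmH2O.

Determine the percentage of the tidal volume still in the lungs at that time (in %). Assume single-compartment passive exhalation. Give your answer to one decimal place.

15.5

τ = R × C = 8.5 × 24 mL/cmH2O = 8.5 × 0.024 L/cmH2O = 0.204 s.
Passive exhalation: V(t)/V₀ = e^(−t/τ) = e^(−0.38/0.204) = 0.1552.
Fraction remaining = 0.1552 → 15.52%.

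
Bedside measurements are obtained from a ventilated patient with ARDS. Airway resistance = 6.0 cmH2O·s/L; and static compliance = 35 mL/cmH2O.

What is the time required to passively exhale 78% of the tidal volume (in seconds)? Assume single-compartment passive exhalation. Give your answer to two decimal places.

τ = R × C = 6.0 × 35 mL/cmH2O = 6.0 × 0.035 L/cmH2O = 0.21 s.
Exhaled fraction f = 1 − e^(−t/τ) → t = −τ·ln(1 − f) = −0.21·ln(0.22) = 0.318 s.

0.32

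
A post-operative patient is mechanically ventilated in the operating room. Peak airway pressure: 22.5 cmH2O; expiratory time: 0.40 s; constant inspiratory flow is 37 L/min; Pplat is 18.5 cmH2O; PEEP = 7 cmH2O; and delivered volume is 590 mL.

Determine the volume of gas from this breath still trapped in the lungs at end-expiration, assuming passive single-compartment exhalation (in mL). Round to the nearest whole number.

Flow: 37 L/min ÷ 60 = 0.6167 L/s.
R = (PIP − Pplat)/V̇ = (22.5 − 18.5) / 0.6167 = 4.0/0.6167 = 6.486 cmH2O·s/L.
C = Vt/(Pplat − PEEP) = 590.0 / (18.5 − 7) = 590.0/11.5 = 51.304 mL/cmH2O.
τ = R × C = 6.486 × 0.0513 L/cmH2O = 0.3327 s.
Fraction remaining = e^(−Te/τ) = e^(−0.40/0.3327) = 0.3005.
Trapped volume = 590.0 × 0.3005 = 177.3 mL.

177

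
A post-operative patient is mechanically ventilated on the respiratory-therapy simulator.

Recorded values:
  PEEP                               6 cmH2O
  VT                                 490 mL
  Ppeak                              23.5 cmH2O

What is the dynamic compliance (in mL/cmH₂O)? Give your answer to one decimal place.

28.0

Dynamic compliance = Vt / (PIP − PEEP) = 490 / (23.5 − 6) = 490 / 17.5 = 28.0 mL/cmH2O.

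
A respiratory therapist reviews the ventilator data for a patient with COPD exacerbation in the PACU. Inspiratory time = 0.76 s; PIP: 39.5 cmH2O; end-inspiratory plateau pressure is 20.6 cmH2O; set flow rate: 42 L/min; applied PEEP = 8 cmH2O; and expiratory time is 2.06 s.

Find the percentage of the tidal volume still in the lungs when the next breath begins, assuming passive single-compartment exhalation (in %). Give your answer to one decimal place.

Flow: 42 L/min ÷ 60 = 0.7 L/s.
Vt = flow × Ti = 0.7 L/s × 0.76 s × 1000 mL/L = 532.0 mL.
R = (PIP − Pplat)/V̇ = (39.5 − 20.6) / 0.7 = 18.9/0.7 = 27.0 cmH2O·s/L.
C = Vt/(Pplat − PEEP) = 532.0 / (20.6 − 8) = 532.0/12.6 = 42.222 mL/cmH2O.
τ = R × C = 27.0 × 0.04222 L/cmH2O = 1.14 s.
Fraction remaining at end-expiration = e^(−Te/τ) = e^(−2.06/1.14) = 0.1641 → 16.41%.

16.4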